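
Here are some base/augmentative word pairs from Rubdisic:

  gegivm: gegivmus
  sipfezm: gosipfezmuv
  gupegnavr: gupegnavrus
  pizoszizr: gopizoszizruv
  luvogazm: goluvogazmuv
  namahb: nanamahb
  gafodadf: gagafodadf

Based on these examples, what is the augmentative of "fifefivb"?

fifefivbus

gegivm and luvogazm both end in -m yet inflect differently (gegivmus, goluvogazmuv), so the final letter is not what conditions the rule; the second-to-last letter is.
"fifefivb" has second-to-last letter 'v'. The stems whose second-to-last letter is 'v' (gegivm → gegivmus, gupegnavr → gupegnavrus) add -us.
So fifefivb → fifefivbus.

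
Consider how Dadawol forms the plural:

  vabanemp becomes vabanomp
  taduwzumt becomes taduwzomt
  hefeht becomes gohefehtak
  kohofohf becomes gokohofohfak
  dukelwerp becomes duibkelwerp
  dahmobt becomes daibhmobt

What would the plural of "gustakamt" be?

"gustakamt" has second-to-last letter 'm'. The stems whose second-to-last letter is 'm' (vabanemp → vabanomp, taduwzumt → taduwzomt) change the last vowel to 'o'.
The other patterns: stems whose second-to-last letter is 'h' add go- … -ak around the stem; stems whose second-to-last letter is 'b' or 'r' insert -ib- after the first vowel.
So gustakamt → gustakomt.

gustakomt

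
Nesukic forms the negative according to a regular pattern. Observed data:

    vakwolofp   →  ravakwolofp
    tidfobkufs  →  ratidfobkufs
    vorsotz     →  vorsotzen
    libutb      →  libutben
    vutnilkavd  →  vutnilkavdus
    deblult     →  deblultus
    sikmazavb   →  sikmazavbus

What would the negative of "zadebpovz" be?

zadebpovzus

libutb and sikmazavb both end in -b yet inflect differently (libutben, sikmazavbus), so the final letter is not what conditions the rule; the second-to-last letter is.
"zadebpovz" has second-to-last letter 'v'. The stems whose second-to-last letter is 'v' (vutnilkavd → vutnilkavdus, sikmazavb → sikmazavbus) add -us.
So zadebpovz → zadebpovzus.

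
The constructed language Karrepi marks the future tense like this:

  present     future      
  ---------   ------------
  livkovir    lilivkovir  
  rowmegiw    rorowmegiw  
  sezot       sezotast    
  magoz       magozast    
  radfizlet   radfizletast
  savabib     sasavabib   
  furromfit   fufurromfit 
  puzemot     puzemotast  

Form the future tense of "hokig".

hohokig

furromfit and radfizlet both end in -t yet inflect differently (fufurromfit, radfizletast), so the final letter is not what conditions the rule; the last vowel is.
"hokig" has last vowel 'i'. The stems whose last vowel is 'i' (rowmegiw → rorowmegiw, livkovir → lilivkovir, savabib → sasavabib) repeat the first consonant+vowel as a prefix.
So hokig → hohokig.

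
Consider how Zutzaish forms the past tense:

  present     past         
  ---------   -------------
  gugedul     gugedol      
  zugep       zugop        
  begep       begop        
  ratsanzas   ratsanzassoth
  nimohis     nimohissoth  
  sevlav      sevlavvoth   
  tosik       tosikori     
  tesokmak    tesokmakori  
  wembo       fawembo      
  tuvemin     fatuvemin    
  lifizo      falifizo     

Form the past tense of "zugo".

fazugo

"zugo" ends in -o. The stems ending in -o (wembo → fawembo, lifizo → falifizo) add the prefix fa-.
So zugo → fazugo.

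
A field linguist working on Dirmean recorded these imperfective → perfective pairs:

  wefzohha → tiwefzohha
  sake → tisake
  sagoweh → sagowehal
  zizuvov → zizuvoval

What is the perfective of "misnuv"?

misnuval

sake and sagoweh both have last vowel 'e' yet inflect differently (tisake, sagowehal), so the last vowel is not what conditions the rule; whether the stem ends in a vowel or a consonant is.
"misnuv" ends in a consonant. The stems ending in a consonant (sagoweh → sagowehal, zizuvov → zizuvoval) add -al.
The other pattern: stems ending in a vowel add the prefix ti-.
So misnuv → misnuval.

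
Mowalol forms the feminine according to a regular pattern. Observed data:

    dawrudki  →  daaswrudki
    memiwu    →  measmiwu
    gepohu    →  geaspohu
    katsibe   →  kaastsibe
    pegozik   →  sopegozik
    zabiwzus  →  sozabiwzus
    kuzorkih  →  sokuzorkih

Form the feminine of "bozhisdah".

sobozhisdah

memiwu and zabiwzus both have last vowel 'u' yet inflect differently (measmiwu, sozabiwzus), so the last vowel is not what conditions the rule; whether the stem ends in a vowel or a consonant is.
"bozhisdah" ends in a consonant. The stems ending in a consonant (zabiwzus → sozabiwzus, kuzorkih → sokuzorkih, pegozik → sopegozik) add the prefix so-.
The other pattern: stems ending in a vowel insert -as- after the first vowel.
So bozhisdah → sobozhisdah.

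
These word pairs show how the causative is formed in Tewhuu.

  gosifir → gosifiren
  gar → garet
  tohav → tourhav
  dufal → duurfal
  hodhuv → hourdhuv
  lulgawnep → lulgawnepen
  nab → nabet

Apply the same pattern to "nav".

navet

gar and gosifir both end in -r yet inflect differently (garet, gosifiren), so the final letter is not what conditions the rule; the number of vowels is.
"nav" has 1 vowel. The stems with 1 vowel (gar → garet, nab → nabet) add -et.
The other patterns: stems with 2 vowels insert -ur- after the first vowel; stems with 3 vowels add -en.
So nav → navet.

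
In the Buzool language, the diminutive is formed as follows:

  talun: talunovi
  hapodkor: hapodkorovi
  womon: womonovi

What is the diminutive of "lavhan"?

lavhanovi

Every pair shown (talun → talunovi, hapodkor → hapodkorovi, womon → womonovi) follows the same rule: add -ovi.
So lavhan → lavhanovi.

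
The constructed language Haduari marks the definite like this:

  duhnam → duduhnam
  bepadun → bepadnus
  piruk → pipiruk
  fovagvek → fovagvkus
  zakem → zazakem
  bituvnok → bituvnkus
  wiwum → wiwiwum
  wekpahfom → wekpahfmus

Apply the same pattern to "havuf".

hahavuf

"havuf" has 2 vowels. The stems with 2 vowels (zakem → zazakem, wiwum → wiwiwum, duhnam → duduhnam) repeat the first consonant+vowel as a prefix.
So havuf → hahavuf.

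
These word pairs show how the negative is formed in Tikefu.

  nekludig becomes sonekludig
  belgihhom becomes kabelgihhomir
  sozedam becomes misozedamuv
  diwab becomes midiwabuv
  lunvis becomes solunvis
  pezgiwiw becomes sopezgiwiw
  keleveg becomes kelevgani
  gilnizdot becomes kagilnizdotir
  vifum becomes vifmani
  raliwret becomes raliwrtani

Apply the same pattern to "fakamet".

fakamtani

belgihhom and sozedam both end in -m yet inflect differently (kabelgihhomir, misozedamuv), so the final letter is not what conditions the rule; the last vowel is.
"fakamet" has last vowel 'e'. The stems whose last vowel is 'e' (keleveg → kelevgani, raliwret → raliwrtani) delete the last vowel and add -ani.
The other patterns: stems whose last vowel is 'o' add ka- … -ir around the stem; stems whose last vowel is 'a' add mi- … -uv around the stem; stems whose last vowel is 'i' add the prefix so-.
So fakamet → fakamtani.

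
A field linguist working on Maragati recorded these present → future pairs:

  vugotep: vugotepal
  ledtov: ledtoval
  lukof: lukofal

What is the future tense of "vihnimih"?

vihnimihal

Every pair shown (vugotep → vugotepal, ledtov → ledtoval, lukof → lukofal) follows the same rule: add -al.
So vihnimih → vihnimihal.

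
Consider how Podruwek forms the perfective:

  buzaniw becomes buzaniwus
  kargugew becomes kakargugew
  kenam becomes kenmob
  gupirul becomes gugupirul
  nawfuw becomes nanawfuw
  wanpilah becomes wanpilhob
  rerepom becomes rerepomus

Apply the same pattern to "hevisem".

rerepom and kenam both end in -m yet inflect differently (rerepomus, kenmob), so the final letter is not what conditions the rule; the last vowel is.
"hevisem" has last vowel 'e'. The one such stem in the data (kargugew → kakargugew) repeats the first consonant+vowel as a prefix (as do nawfuw, gupirul), so the same rule applies.
So hevisem → hehevisem.

hehevisem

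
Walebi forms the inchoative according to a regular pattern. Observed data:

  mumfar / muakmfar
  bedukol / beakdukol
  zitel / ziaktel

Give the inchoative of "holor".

hoaklor

Every pair shown (mumfar → muakmfar, bedukol → beakdukol, zitel → ziaktel) follows the same rule: insert -ak- after the first vowel.
So holor → hoaklor.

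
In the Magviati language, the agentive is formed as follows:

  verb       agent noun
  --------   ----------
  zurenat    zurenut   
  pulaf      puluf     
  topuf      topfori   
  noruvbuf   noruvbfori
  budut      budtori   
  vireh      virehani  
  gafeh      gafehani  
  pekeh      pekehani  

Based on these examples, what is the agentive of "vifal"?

viful

pulaf and topuf both end in -f yet inflect differently (puluf, topfori), so the final letter is not what conditions the rule; the last vowel is.
"vifal" has last vowel 'a'. The stems whose last vowel is 'a' (zurenat → zurenut, pulaf → puluf) change the last vowel to 'u'.
The other patterns: stems whose last vowel is 'u' delete the last vowel and add -ori; stems whose last vowel is 'e' add -ani.
So vifal → viful.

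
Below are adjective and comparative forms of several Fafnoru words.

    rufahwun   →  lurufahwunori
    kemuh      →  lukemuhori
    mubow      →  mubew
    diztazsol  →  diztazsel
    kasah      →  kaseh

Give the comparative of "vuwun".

luvuwunori

kemuh and kasah both end in -h yet inflect differently (lukemuhori, kaseh), so the final letter is not what conditions the rule; the last vowel is.
"vuwun" has last vowel 'u'. The stems whose last vowel is 'u' (rufahwun → lurufahwunori, kemuh → lukemuhori) add lu- … -ori around the stem.
So vuwun → luvuwunori.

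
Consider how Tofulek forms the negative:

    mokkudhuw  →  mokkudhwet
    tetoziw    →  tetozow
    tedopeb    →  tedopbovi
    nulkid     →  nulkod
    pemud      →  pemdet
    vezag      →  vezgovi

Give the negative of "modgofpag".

mokkudhuw and tetoziw both end in -w yet inflect differently (mokkudhwet, tetozow), so the final letter is not what conditions the rule; the last vowel is.
"modgofpag" has last vowel 'a'. The one such stem in the data (vezag → vezgovi) deletes the last vowel and adds -ovi (as does tedopeb), so the same rule applies.
So modgofpag → modgofpgovi.

modgofpgovi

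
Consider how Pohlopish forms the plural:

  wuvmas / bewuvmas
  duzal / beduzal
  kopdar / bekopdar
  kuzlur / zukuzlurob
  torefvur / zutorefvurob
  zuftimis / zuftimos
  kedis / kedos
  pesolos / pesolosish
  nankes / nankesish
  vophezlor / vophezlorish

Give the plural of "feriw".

ferow

kopdar and kuzlur both end in -r yet inflect differently (bekopdar, zukuzlurob), so the final letter is not what conditions the rule; the last vowel is.
"feriw" has last vowel 'i'. The stems whose last vowel is 'i' (zuftimis → zuftimos, kedis → kedos) change the last vowel to 'o'.
The other patterns: stems whose last vowel is 'a' add the prefix be-; stems whose last vowel is 'u' add zu- … -ob around the stem; stems whose last vowel is 'e' or 'o' add -ish.
So feriw → ferow.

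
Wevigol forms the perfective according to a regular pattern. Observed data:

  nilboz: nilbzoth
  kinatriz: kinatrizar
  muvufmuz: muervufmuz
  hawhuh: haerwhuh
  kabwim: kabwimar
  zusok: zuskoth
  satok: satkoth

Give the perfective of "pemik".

kinatriz and nilboz both end in -z yet inflect differently (kinatrizar, nilbzoth), so the final letter is not what conditions the rule; the last vowel is.
"pemik" has last vowel 'i'. The stems whose last vowel is 'i' (kabwim → kabwimar, kinatriz → kinatrizar) add -ar.
The other patterns: stems whose last vowel is 'o' delete the last vowel and add -oth; stems whose last vowel is 'u' insert -er- after the first vowel.
So pemik → pemikar.

pemikar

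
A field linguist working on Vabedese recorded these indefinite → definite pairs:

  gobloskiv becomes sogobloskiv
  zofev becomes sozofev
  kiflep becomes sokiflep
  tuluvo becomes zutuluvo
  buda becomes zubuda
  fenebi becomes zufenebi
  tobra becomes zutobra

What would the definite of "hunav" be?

gobloskiv and fenebi both have last vowel 'i' yet inflect differently (sogobloskiv, zufenebi), so the last vowel is not what conditions the rule; whether the stem ends in a vowel or a consonant is.
"hunav" ends in a consonant. The stems ending in a consonant (gobloskiv → sogobloskiv, zofev → sozofev, kiflep → sokiflep) add the prefix so-.
The other pattern: stems ending in a vowel add the prefix zu-.
So hunav → sohunav.

sohunav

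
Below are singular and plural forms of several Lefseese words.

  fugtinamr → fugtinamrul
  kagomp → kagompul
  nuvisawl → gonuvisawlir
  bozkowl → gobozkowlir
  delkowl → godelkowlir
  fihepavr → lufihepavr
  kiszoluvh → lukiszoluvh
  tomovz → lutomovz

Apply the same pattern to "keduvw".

lukeduvw

"keduvw" has second-to-last letter 'v'. The stems whose second-to-last letter is 'v' (fihepavr → lufihepavr, kiszoluvh → lukiszoluvh, tomovz → lutomovz) add the prefix lu-.
So keduvw → lukeduvw.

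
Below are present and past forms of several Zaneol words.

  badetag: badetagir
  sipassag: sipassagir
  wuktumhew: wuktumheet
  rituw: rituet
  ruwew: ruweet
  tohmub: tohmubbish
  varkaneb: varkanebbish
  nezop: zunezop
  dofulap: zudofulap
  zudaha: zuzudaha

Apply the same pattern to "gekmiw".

rituw and tohmub both have last vowel 'u' yet inflect differently (rituet, tohmubbish), so the last vowel is not what conditions the rule; the final letter is.
"gekmiw" ends in -w. The stems ending in -w (wuktumhew → wuktumheet, rituw → rituet, ruwew → ruweet) drop the final letter and add -et.
So gekmiw → gekmiet.

gekmiet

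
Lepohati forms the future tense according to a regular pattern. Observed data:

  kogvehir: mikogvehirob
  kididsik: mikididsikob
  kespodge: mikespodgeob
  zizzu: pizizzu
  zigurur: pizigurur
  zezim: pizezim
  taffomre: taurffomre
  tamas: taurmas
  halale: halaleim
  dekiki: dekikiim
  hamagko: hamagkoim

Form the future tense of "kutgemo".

mikutgemoob

kogvehir and zigurur both end in -r yet inflect differently (mikogvehirob, pizigurur), so the final letter is not what conditions the rule; the first letter is.
"kutgemo" begins with k-. The stems beginning with k- (kogvehir → mikogvehirob, kididsik → mikididsikob, kespodge → mikespodgeob) add mi- … -ob around the stem.
So kutgemo → mikutgemoob.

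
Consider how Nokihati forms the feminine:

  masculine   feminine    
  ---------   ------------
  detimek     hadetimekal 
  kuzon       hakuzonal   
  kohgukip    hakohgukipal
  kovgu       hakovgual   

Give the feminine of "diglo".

hadigloal

Every pair shown (detimek → hadetimekal, kuzon → hakuzonal, kohgukip → hakohgukipal, …) follows the same rule: add ha- … -al around the stem.
So diglo → hadigloal.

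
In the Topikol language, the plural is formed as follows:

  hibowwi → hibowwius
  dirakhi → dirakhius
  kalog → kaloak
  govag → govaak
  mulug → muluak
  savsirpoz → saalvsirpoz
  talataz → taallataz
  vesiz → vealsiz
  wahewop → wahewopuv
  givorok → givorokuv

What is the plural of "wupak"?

wupakuv

kalog and savsirpoz both have last vowel 'o' yet inflect differently (kaloak, saalvsirpoz), so the last vowel is not what conditions the rule; the final letter is.
"wupak" ends in -k. The one such stem in the data (givorok → givorokuv) adds -uv, so the same rule applies.
So wupak → wupakuv.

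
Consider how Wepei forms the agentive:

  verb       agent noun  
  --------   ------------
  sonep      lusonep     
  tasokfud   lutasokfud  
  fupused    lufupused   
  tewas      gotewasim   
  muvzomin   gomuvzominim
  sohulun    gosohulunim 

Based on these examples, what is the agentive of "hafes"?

tasokfud and sohulun both have last vowel 'u' yet inflect differently (lutasokfud, gosohulunim), so the last vowel is not what conditions the rule; the final letter is.
"hafes" ends in -s. The one such stem in the data (tewas → gotewasim) adds go- … -im around the stem, so the same rule applies.
So hafes → gohafesim.

gohafesim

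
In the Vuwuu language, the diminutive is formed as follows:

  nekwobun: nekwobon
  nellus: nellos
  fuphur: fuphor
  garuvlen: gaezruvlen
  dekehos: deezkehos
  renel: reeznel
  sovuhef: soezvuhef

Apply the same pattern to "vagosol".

nekwobun and garuvlen both end in -n yet inflect differently (nekwobon, gaezruvlen), so the final letter is not what conditions the rule; the last vowel is.
"vagosol" has last vowel 'o'. The one such stem in the data (dekehos → deezkehos) inserts -ez- after the first vowel (as do garuvlen, renel), so the same rule applies.
The other pattern: stems whose last vowel is 'u' change the last vowel to 'o'.
So vagosol → vaezgosol.

vaezgosol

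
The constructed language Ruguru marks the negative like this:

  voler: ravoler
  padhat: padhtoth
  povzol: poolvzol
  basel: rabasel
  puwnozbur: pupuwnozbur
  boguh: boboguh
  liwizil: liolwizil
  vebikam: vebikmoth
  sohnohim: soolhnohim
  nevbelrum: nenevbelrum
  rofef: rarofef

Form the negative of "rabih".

vebikam and nevbelrum both end in -m yet inflect differently (vebikmoth, nenevbelrum), so the final letter is not what conditions the rule; the last vowel is.
"rabih" has last vowel 'i'. The stems whose last vowel is 'i' (sohnohim → soolhnohim, liwizil → liolwizil) insert -ol- after the first vowel.
The other patterns: stems whose last vowel is 'a' delete the last vowel and add -oth; stems whose last vowel is 'u' repeat the first consonant+vowel as a prefix; stems whose last vowel is 'e' add the prefix ra-.
So rabih → raolbih.

raolbih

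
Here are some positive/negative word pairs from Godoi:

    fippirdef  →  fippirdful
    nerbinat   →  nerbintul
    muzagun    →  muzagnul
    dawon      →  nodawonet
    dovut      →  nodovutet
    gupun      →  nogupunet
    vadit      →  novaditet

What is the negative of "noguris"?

nogursul

"noguris" has 3 vowels. The stems with 3 vowels (fippirdef → fippirdful, nerbinat → nerbintul, muzagun → muzagnul) delete the last vowel and add -ul.
The other pattern: stems with 2 vowels add no- … -et around the stem.
So noguris → nogursul.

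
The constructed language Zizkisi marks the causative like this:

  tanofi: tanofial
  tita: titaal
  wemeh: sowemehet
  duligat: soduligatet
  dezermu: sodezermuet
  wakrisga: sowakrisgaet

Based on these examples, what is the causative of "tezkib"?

"tezkib" begins with t-. The stems beginning with t- (tanofi → tanofial, tita → titaal) add -al.
The other pattern: stems beginning with d- or w- add so- … -et around the stem.
So tezkib → tezkibal.

tezkibal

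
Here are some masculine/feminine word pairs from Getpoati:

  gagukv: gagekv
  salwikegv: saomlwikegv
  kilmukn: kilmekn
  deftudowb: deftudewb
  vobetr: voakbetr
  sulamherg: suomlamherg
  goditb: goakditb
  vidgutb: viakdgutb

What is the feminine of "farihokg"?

farihekg

"farihokg" has second-to-last letter 'k'. The stems whose second-to-last letter is 'k' (kilmukn → kilmekn, gagukv → gagekv) change the last vowel to 'e'.
The other patterns: stems whose second-to-last letter is 't' insert -ak- after the first vowel; stems whose second-to-last letter is 'g' or 'r' insert -om- after the first vowel.
So farihokg → farihekg.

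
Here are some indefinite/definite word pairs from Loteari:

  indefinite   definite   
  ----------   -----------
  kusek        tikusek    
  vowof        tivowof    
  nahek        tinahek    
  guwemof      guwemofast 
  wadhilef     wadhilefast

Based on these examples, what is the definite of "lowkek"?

tilowkek

vowof and guwemof both end in -f yet inflect differently (tivowof, guwemofast), so the final letter is not what conditions the rule; the number of vowels is.
"lowkek" has 2 vowels. The stems with 2 vowels (kusek → tikusek, vowof → tivowof, nahek → tinahek) add the prefix ti-.
The other pattern: stems with 3 vowels add -ast.
So lowkek → tilowkek.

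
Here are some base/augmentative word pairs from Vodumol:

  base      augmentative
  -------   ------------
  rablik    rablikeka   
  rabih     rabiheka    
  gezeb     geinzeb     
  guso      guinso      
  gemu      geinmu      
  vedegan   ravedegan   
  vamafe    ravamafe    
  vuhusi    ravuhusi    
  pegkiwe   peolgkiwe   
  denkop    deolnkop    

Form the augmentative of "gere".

vamafe and pegkiwe both end in -e yet inflect differently (ravamafe, peolgkiwe), so the final letter is not what conditions the rule; the first letter is.
"gere" begins with g-. The stems beginning with g- (gezeb → geinzeb, guso → guinso, gemu → geinmu) insert -in- after the first vowel.
So gere → geinre.

geinre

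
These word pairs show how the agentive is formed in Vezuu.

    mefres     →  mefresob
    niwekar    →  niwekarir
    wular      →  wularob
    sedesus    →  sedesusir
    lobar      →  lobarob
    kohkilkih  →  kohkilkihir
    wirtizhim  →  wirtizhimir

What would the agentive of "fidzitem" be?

niwekar and wular both end in -r yet inflect differently (niwekarir, wularob), so the final letter is not what conditions the rule; the number of vowels is.
"fidzitem" has 3 vowels. The stems with 3 vowels (sedesus → sedesusir, kohkilkih → kohkilkihir, wirtizhim → wirtizhimir) add -ir.
The other pattern: stems with 2 vowels add -ob.
So fidzitem → fidzitemir.

fidzitemir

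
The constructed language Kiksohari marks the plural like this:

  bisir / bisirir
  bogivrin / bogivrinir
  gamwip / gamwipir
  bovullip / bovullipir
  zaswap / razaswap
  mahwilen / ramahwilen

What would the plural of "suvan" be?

rasuvan

"suvan" has last vowel 'a'. The one such stem in the data (zaswap → razaswap) adds the prefix ra-, so the same rule applies.
The other pattern: stems whose last vowel is 'i' add -ir.
So suvan → rasuvan.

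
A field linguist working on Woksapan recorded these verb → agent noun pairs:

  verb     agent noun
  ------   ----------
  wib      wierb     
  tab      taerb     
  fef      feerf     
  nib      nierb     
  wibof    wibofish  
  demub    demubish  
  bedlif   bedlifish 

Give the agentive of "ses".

fef and wibof both end in -f yet inflect differently (feerf, wibofish), so the final letter is not what conditions the rule; the number of vowels is.
"ses" has 1 vowel. The stems with 1 vowel (wib → wierb, tab → taerb, fef → feerf) insert -er- after the first vowel.
The other pattern: stems with 2 vowels add -ish.
So ses → seers.

seers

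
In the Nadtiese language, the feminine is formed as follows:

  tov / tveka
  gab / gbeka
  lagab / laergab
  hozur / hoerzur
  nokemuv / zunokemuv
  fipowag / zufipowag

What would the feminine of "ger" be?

"ger" has 1 vowel. The stems with 1 vowel (tov → tveka, gab → gbeka) delete the last vowel and add -eka.
So ger → greka.

greka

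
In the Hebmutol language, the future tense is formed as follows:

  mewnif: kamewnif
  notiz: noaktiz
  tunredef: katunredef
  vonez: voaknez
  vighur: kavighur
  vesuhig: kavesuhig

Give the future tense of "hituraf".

"hituraf" ends in -f. The stems ending in -f (tunredef → katunredef, mewnif → kamewnif) add the prefix ka-.
So hituraf → kahituraf.

kahituraf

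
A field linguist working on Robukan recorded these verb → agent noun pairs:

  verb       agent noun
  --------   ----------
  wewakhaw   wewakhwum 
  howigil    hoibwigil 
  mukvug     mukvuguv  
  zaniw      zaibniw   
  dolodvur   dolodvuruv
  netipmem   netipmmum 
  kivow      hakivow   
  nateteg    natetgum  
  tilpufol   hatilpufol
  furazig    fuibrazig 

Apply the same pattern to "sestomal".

tilpufol and howigil both end in -l yet inflect differently (hatilpufol, hoibwigil), so the final letter is not what conditions the rule; the last vowel is.
"sestomal" has last vowel 'a'. The one such stem in the data (wewakhaw → wewakhwum) deletes the last vowel and adds -um (as do netipmem, nateteg), so the same rule applies.
So sestomal → sestomlum.

sestomlum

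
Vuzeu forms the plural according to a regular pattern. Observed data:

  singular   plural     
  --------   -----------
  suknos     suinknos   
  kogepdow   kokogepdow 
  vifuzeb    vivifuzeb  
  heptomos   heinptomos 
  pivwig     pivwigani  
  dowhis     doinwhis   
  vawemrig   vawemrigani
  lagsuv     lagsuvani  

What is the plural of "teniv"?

tenivani

"teniv" ends in -v. The one such stem in the data (lagsuv → lagsuvani) adds -ani, so the same rule applies.
So teniv → tenivani.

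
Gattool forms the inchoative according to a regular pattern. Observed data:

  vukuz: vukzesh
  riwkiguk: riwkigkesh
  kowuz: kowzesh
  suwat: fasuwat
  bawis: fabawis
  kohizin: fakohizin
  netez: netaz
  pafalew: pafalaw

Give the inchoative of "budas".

fabudas

vukuz and netez both end in -z yet inflect differently (vukzesh, netaz), so the final letter is not what conditions the rule; the last vowel is.
"budas" has last vowel 'a'. The one such stem in the data (suwat → fasuwat) adds the prefix fa-, so the same rule applies.
The other patterns: stems whose last vowel is 'u' delete the last vowel and add -esh; stems whose last vowel is 'e' change the last vowel to 'a'.
So budas → fabudas.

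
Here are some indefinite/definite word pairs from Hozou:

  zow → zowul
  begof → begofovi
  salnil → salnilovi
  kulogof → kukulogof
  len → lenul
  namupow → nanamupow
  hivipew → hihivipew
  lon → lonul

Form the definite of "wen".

zow and namupow both end in -w yet inflect differently (zowul, nanamupow), so the final letter is not what conditions the rule; the number of vowels is.
"wen" has 1 vowel. The stems with 1 vowel (lon → lonul, zow → zowul, len → lenul) add -ul.
The other patterns: stems with 2 vowels add -ovi; stems with 3 vowels repeat the first consonant+vowel as a prefix.
So wen → wenul.

wenul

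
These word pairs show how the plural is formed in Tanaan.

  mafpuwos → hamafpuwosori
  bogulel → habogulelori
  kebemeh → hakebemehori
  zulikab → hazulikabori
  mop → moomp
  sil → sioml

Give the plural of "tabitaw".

hatabitawori

bogulel and sil both end in -l yet inflect differently (habogulelori, sioml), so the final letter is not what conditions the rule; the number of vowels is.
"tabitaw" has 3 vowels. The stems with 3 vowels (mafpuwos → hamafpuwosori, bogulel → habogulelori, kebemeh → hakebemehori) add ha- … -ori around the stem.
The other pattern: stems with 1 vowel insert -om- after the first vowel.
So tabitaw → hatabitawori.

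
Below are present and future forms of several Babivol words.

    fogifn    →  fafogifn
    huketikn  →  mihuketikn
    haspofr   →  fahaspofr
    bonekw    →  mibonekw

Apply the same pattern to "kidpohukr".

"kidpohukr" has second-to-last letter 'k'. The stems whose second-to-last letter is 'k' (huketikn → mihuketikn, bonekw → mibonekw) add the prefix mi-.
The other pattern: stems whose second-to-last letter is 'f' add the prefix fa-.
So kidpohukr → mikidpohukr.

mikidpohukr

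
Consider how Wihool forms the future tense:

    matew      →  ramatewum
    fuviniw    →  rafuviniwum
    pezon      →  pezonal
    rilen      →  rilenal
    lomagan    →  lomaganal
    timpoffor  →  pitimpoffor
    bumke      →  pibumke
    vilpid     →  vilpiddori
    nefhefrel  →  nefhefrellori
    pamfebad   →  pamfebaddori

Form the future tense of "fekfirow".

matew and rilen both have last vowel 'e' yet inflect differently (ramatewum, rilenal), so the last vowel is not what conditions the rule; the final letter is.
"fekfirow" ends in -w. The stems ending in -w (matew → ramatewum, fuviniw → rafuviniwum) add ra- … -um around the stem.
The other patterns: stems ending in -n add -al; stems ending in -e or -r add the prefix pi-; stems ending in -d or -l double the final consonant and add -ori.
So fekfirow → rafekfirowum.

rafekfirowum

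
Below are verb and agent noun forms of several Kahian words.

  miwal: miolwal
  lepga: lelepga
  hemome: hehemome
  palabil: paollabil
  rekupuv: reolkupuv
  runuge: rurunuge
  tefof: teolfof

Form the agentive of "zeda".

"zeda" ends in a vowel. The stems ending in a vowel (hemome → hehemome, runuge → rurunuge, lepga → lelepga) repeat the first consonant+vowel as a prefix.
The other pattern: stems ending in a consonant insert -ol- after the first vowel.
So zeda → zezeda.

zezeda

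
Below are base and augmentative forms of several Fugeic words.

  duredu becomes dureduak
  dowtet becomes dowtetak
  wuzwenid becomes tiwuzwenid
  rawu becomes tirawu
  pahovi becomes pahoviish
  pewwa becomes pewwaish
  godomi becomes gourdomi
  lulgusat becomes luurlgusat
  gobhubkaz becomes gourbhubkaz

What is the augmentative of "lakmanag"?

laurkmanag

"lakmanag" begins with l-. The one such stem in the data (lulgusat → luurlgusat) inserts -ur- after the first vowel (as do godomi, gobhubkaz), so the same rule applies.
So lakmanag → laurkmanag.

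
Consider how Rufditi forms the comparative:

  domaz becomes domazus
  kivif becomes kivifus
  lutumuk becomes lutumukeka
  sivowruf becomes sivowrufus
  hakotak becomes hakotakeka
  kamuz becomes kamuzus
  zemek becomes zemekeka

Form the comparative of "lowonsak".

lutumuk and sivowruf both have last vowel 'u' yet inflect differently (lutumukeka, sivowrufus), so the last vowel is not what conditions the rule; the final letter is.
"lowonsak" ends in -k. The stems ending in -k (zemek → zemekeka, lutumuk → lutumukeka, hakotak → hakotakeka) add -eka.
So lowonsak → lowonsakeka.

lowonsakeka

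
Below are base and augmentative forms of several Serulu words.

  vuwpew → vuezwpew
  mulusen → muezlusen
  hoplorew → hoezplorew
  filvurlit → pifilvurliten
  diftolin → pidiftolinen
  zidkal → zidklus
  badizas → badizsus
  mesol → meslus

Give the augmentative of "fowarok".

"fowarok" has last vowel 'o'. The one such stem in the data (mesol → meslus) deletes the last vowel and adds -us (as do zidkal, badizas), so the same rule applies.
The other patterns: stems whose last vowel is 'e' insert -ez- after the first vowel; stems whose last vowel is 'i' add pi- … -en around the stem.
So fowarok → fowarkus.

fowarkus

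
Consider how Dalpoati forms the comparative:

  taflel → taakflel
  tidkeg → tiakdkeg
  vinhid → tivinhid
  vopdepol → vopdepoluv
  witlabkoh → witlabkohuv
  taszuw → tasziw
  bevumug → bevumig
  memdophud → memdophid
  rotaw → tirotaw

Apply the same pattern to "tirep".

tidkeg and bevumug both end in -g yet inflect differently (tiakdkeg, bevumig), so the final letter is not what conditions the rule; the last vowel is.
"tirep" has last vowel 'e'. The stems whose last vowel is 'e' (taflel → taakflel, tidkeg → tiakdkeg) insert -ak- after the first vowel.
The other patterns: stems whose last vowel is 'u' change the last vowel to 'i'; stems whose last vowel is 'o' add -uv; stems whose last vowel is 'a' or 'i' add the prefix ti-.
So tirep → tiakrep.

tiakrep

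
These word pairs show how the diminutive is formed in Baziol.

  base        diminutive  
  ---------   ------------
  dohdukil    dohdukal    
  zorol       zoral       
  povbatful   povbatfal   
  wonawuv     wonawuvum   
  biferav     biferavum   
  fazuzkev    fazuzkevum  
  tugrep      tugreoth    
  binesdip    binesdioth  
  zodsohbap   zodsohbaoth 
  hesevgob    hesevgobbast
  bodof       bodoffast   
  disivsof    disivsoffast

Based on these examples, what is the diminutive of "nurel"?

povbatful and wonawuv both have last vowel 'u' yet inflect differently (povbatfal, wonawuvum), so the last vowel is not what conditions the rule; the final letter is.
"nurel" ends in -l. The stems ending in -l (dohdukil → dohdukal, zorol → zoral, povbatful → povbatfal) change the last vowel to 'a'.
So nurel → nural.

nural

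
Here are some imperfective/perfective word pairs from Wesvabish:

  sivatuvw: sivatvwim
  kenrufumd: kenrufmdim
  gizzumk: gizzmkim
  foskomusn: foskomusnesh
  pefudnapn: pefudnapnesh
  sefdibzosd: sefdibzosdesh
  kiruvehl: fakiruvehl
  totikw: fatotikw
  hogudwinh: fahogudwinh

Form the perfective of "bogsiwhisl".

bogsiwhislesh

kenrufumd and sefdibzosd both end in -d yet inflect differently (kenrufmdim, sefdibzosdesh), so the final letter is not what conditions the rule; the second-to-last letter is.
"bogsiwhisl" has second-to-last letter 's'. The stems whose second-to-last letter is 's' (foskomusn → foskomusnesh, sefdibzosd → sefdibzosdesh) add -esh.
The other patterns: stems whose second-to-last letter is 'm' or 'v' delete the last vowel and add -im; stems whose second-to-last letter is 'h', 'k' or 'n' add the prefix fa-.
So bogsiwhisl → bogsiwhislesh.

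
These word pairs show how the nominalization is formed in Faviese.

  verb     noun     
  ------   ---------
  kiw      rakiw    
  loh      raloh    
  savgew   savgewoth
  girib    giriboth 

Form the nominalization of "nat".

kiw and savgew both end in -w yet inflect differently (rakiw, savgewoth), so the final letter is not what conditions the rule; the number of vowels is.
"nat" has 1 vowel. The stems with 1 vowel (kiw → rakiw, loh → raloh) add the prefix ra-.
So nat → ranat.

ranat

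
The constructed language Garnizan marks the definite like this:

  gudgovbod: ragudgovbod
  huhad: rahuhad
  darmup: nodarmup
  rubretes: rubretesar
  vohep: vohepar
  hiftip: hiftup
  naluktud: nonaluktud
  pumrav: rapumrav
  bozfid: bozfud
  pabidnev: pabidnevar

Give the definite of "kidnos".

rakidnos

naluktud and gudgovbod both end in -d yet inflect differently (nonaluktud, ragudgovbod), so the final letter is not what conditions the rule; the last vowel is.
"kidnos" has last vowel 'o'. The one such stem in the data (gudgovbod → ragudgovbod) adds the prefix ra-, so the same rule applies.
So kidnos → rakidnos.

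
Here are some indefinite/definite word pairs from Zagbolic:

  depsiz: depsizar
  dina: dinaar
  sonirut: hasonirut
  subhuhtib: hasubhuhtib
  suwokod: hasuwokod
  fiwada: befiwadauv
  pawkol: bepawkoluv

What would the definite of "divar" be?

divarar

"divar" begins with d-. The stems beginning with d- (depsiz → depsizar, dina → dinaar) add -ar.
The other patterns: stems beginning with s- add the prefix ha-; stems beginning with f- or p- add be- … -uv around the stem.
So divar → divarar.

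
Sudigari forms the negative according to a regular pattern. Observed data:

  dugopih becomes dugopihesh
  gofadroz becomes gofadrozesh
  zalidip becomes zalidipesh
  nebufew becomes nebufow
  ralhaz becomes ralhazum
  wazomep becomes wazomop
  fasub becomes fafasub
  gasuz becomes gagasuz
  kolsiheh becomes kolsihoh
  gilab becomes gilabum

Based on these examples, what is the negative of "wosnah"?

dugopih and kolsiheh both end in -h yet inflect differently (dugopihesh, kolsihoh), so the final letter is not what conditions the rule; the last vowel is.
"wosnah" has last vowel 'a'. The stems whose last vowel is 'a' (ralhaz → ralhazum, gilab → gilabum) add -um.
So wosnah → wosnahum.

wosnahum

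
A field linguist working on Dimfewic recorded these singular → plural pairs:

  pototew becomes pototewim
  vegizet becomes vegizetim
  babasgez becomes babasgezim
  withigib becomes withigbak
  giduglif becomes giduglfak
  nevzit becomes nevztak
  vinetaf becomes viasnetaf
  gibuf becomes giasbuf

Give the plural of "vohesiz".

voheszak

"vohesiz" has last vowel 'i'. The stems whose last vowel is 'i' (withigib → withigbak, giduglif → giduglfak, nevzit → nevztak) delete the last vowel and add -ak.
So vohesiz → voheszak.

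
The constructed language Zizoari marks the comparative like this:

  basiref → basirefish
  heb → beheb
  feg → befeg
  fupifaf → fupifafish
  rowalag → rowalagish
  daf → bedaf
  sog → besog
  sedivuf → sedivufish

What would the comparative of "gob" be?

begob

rowalag and feg both end in -g yet inflect differently (rowalagish, befeg), so the final letter is not what conditions the rule; the number of vowels is.
"gob" has 1 vowel. The stems with 1 vowel (feg → befeg, sog → besog, daf → bedaf) add the prefix be-.
The other pattern: stems with 3 vowels add -ish.
So gob → begob.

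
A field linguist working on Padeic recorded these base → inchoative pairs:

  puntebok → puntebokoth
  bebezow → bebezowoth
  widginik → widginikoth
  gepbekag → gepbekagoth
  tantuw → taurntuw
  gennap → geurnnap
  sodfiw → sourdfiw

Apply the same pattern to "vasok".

vaursok

"vasok" has 2 vowels. The stems with 2 vowels (tantuw → taurntuw, gennap → geurnnap, sodfiw → sourdfiw) insert -ur- after the first vowel.
So vasok → vaursok.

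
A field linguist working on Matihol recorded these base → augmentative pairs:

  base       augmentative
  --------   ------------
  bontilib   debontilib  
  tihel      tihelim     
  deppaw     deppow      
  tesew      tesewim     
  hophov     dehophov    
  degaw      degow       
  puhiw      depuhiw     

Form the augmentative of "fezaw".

tesew and degaw both end in -w yet inflect differently (tesewim, degow), so the final letter is not what conditions the rule; the last vowel is.
"fezaw" has last vowel 'a'. The stems whose last vowel is 'a' (degaw → degow, deppaw → deppow) change the last vowel to 'o'.
The other patterns: stems whose last vowel is 'e' add -im; stems whose last vowel is 'i' or 'o' add the prefix de-.
So fezaw → fezow.

fezow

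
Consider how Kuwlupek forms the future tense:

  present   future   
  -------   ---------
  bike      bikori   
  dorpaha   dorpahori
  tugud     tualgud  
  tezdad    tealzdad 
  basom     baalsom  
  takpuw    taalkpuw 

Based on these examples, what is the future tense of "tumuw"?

tualmuw

dorpaha and tezdad both have last vowel 'a' yet inflect differently (dorpahori, tealzdad), so the last vowel is not what conditions the rule; whether the stem ends in a vowel or a consonant is.
"tumuw" ends in a consonant. The stems ending in a consonant (tugud → tualgud, basom → baalsom, tezdad → tealzdad) insert -al- after the first vowel.
So tumuw → tualmuw.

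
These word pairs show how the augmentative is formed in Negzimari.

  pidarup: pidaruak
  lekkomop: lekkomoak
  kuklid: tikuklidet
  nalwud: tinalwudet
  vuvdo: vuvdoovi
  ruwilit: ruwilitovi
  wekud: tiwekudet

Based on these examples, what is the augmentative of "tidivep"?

lekkomop and vuvdo both have last vowel 'o' yet inflect differently (lekkomoak, vuvdoovi), so the last vowel is not what conditions the rule; the final letter is.
"tidivep" ends in -p. The stems ending in -p (pidarup → pidaruak, lekkomop → lekkomoak) drop the final letter and add -ak.
So tidivep → tidiveak.

tidiveak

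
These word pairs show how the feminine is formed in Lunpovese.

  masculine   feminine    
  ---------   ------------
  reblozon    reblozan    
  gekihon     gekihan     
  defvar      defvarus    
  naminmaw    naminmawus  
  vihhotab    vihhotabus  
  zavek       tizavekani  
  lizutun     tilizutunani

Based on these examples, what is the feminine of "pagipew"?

tipagipewani

reblozon and lizutun both end in -n yet inflect differently (reblozan, tilizutunani), so the final letter is not what conditions the rule; the last vowel is.
"pagipew" has last vowel 'e'. The one such stem in the data (zavek → tizavekani) adds ti- … -ani around the stem, so the same rule applies.
The other patterns: stems whose last vowel is 'o' change the last vowel to 'a'; stems whose last vowel is 'a' add -us.
So pagipew → tipagipewani.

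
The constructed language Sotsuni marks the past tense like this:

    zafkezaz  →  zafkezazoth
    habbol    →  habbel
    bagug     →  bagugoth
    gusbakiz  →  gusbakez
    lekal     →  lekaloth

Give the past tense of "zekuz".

"zekuz" has last vowel 'u'. The one such stem in the data (bagug → bagugoth) adds -oth, so the same rule applies.
The other pattern: stems whose last vowel is 'i' or 'o' change the last vowel to 'e'.
So zekuz → zekuzoth.

zekuzoth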